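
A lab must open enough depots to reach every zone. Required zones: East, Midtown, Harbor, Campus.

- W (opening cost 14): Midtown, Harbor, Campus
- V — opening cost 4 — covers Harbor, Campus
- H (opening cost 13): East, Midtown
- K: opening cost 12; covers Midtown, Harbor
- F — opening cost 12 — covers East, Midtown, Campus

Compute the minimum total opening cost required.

Choose V and F: together they cover East, Midtown, Harbor, Campus — every zone.
Total opening cost: 4 + 12 = 16.

16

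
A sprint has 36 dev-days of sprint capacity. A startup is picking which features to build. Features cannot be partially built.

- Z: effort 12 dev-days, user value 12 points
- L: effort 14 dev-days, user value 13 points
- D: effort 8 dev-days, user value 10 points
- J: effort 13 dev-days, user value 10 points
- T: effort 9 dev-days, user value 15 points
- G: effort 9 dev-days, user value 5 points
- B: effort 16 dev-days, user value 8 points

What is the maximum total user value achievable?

Take Z, L, and T: effort 12 + 14 + 9 = 35 ≤ 36, user value 12 + 13 + 15 = 40.
No other feasible combination does better.

40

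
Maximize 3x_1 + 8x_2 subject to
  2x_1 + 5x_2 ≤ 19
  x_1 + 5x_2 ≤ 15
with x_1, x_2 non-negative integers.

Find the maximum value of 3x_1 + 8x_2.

(x_1,x_2)=(7,1): 2·7+5·1=19≤19, 1·7+5·1=12≤15, objective 29.
(x_1,x_2)=(4,2): 2·4+5·2=18≤19, 1·4+5·2=14≤15, objective 28.
(x_1,x_2)=(6,1): 2·6+5·1=17≤19, 1·6+5·1=11≤15, objective 26.
(x_1,x_2)=(3,2): 2·3+5·2=16≤19, 1·3+5·2=13≤15, objective 25.
Maximum is 29 at (x_1,x_2)=(7,1).

29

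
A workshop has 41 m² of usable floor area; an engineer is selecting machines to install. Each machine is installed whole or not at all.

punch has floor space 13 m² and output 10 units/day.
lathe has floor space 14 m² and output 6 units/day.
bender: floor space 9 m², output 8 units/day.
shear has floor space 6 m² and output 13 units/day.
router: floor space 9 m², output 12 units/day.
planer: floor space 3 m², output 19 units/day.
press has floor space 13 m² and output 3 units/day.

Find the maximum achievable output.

This is a 0-1 knapsack instance.
lathe + bender + shear + router + planer: floor space 14 + 9 + 6 + 9 + 3 = 41 ≤ 41, output 6 + 8 + 13 + 12 + 19 = 58.
punch + bender + shear + router + planer: floor space 13 + 9 + 6 + 9 + 3 = 40 ≤ 41, output 10 + 8 + 13 + 12 + 19 = 62.
bender + shear + router + planer + press: floor space 9 + 6 + 9 + 3 + 13 = 40 ≤ 41, output 8 + 13 + 12 + 19 + 3 = 55.
Best is punch, bender, shear, router, and planer with total output 62.

62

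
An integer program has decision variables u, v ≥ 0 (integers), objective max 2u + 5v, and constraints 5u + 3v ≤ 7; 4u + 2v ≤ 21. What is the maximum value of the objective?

Relaxing integrality, the LP optimum is 11.67 at (u,v) = (0, 2.33), which is not an integer point.
(u,v)=(0,2): 5·0+3·2=6≤7, 4·0+2·2=4≤21, objective 10.
(u,v)=(0,1): 5·0+3·1=3≤7, 4·0+2·1=2≤21, objective 5.
No feasible integer point exceeds 10.

10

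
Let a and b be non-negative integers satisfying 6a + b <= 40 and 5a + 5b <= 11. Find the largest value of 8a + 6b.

Relaxing integrality, the LP optimum is 17.60 at (a,b) = (2.2, 0), which is not an integer point.
(a,b)=(2,0): 6·2+1·0=12≤40, 5·2+5·0=10≤11, objective 16.
(a,b)=(1,1): 6·1+1·1=7≤40, 5·1+5·1=10≤11, objective 14.
Maximum is 16 at (a,b)=(2,0).

16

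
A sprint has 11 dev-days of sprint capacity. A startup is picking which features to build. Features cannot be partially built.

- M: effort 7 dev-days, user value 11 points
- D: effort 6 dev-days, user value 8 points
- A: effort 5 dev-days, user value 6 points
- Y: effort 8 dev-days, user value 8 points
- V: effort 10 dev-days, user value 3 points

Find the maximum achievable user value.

Allowing fractional choices, the relaxed optimum would be about 16.3, but features are indivisible.
D: effort 6 ≤ 11, user value 8.
D + A: effort 6 + 5 = 11 ≤ 11, user value 8 + 6 = 14.
M: effort 7 ≤ 11, user value 11.
Best is D and A with total user value 14.

14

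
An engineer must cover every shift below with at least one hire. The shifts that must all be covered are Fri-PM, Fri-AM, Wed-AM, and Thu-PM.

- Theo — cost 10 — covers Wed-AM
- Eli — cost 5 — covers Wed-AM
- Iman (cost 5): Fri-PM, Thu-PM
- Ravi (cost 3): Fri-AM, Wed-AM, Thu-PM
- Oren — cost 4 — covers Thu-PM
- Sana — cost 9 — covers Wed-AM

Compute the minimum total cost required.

Choose Iman and Ravi: together they cover Fri-PM, Fri-AM, Wed-AM, Thu-PM — every shift.
Total cost: 5 + 3 = 8.

8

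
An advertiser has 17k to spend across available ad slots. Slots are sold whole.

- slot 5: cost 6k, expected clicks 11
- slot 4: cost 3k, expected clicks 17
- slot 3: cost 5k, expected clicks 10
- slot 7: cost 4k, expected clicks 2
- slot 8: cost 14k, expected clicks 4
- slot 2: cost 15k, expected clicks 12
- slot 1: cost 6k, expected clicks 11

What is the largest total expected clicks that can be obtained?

This is an integer program with binary decision variables.
Allowing fractional choices, the relaxed optimum would be about 43.5, but ad slots are indivisible.
slot 5 + slot 4 + slot 3: cost 6 + 3 + 5 = 14 ≤ 17, expected clicks 11 + 17 + 10 = 38.
slot 5 + slot 4 + slot 1: cost 6 + 3 + 6 = 15 ≤ 17, expected clicks 11 + 17 + 11 = 39.
slot 4 + slot 3 + slot 1: cost 3 + 5 + 6 = 14 ≤ 17, expected clicks 17 + 10 + 11 = 38.
Best is slot 5, slot 4, and slot 1 with total expected clicks 39.

39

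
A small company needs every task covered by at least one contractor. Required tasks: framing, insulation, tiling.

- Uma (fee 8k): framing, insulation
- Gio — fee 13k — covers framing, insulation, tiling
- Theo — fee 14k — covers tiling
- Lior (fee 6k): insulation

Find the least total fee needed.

This is a weighted set-cover instance.
Gio alone covers framing, insulation, tiling — every task.
Total fee: 13.

13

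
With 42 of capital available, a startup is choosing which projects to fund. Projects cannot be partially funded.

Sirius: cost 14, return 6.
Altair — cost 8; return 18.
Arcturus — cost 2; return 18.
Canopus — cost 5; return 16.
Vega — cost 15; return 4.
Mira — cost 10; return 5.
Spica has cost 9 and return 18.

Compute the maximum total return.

Altair + Arcturus + Canopus + Vega + Spica: cost 8 + 2 + 5 + 15 + 9 = 39 ≤ 42, return 18 + 18 + 16 + 4 + 18 = 74.
Altair + Arcturus + Canopus + Mira + Spica: cost 8 + 2 + 5 + 10 + 9 = 34 ≤ 42, return 18 + 18 + 16 + 5 + 18 = 75.
Sirius + Altair + Arcturus + Canopus + Spica: cost 14 + 8 + 2 + 5 + 9 = 38 ≤ 42, return 6 + 18 + 18 + 16 + 18 = 76.
Best is Sirius, Altair, Arcturus, Canopus, and Spica with total return 76.

76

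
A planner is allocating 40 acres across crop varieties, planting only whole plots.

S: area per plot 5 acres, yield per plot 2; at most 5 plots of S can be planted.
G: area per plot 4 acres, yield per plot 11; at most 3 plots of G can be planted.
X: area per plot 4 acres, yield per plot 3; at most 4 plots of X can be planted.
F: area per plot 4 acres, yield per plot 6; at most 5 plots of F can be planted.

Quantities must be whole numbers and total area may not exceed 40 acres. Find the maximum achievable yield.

3×G, 1×X, and 5×F: area 36 ≤ 40, yield 3·11 + 1·3 + 5·6 = 66.
3×G, 2×X, and 5×F: area 40 ≤ 40, yield 3·11 + 2·3 + 5·6 = 69.
Best is 69.

69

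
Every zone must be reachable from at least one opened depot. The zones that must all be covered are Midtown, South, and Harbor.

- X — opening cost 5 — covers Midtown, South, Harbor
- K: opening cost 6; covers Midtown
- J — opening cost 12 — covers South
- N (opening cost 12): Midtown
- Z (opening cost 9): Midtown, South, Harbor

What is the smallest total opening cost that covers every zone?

5

X alone covers Midtown, South, Harbor — every zone.
Total opening cost: 5.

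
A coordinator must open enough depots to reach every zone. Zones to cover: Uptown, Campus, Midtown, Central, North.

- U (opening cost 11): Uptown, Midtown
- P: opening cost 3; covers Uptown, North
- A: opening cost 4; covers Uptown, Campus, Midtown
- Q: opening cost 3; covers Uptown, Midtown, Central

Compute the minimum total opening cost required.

10

Choose P, A, and Q: together they cover Uptown, Campus, Midtown, Central, North — every zone.
Total opening cost: 3 + 4 + 3 = 10.
No cover costs less than 10.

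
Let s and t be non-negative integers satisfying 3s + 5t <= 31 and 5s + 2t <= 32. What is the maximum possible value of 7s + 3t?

45

Relaxing integrality, the LP optimum is 45.42 at (s,t) = (5.16, 3.11), which is not an integer point.
(s,t)=(6,1): 3·6+5·1=23≤31, 5·6+2·1=32≤32, objective 45.
(s,t)=(5,3): 3·5+5·3=30≤31, 5·5+2·3=31≤32, objective 44.
(s,t)=(6,0): 3·6+5·0=18≤31, 5·6+2·0=30≤32, objective 42.
(s,t)=(5,2): 3·5+5·2=25≤31, 5·5+2·2=29≤32, objective 41.
Maximum is 45 at (s,t)=(6,1).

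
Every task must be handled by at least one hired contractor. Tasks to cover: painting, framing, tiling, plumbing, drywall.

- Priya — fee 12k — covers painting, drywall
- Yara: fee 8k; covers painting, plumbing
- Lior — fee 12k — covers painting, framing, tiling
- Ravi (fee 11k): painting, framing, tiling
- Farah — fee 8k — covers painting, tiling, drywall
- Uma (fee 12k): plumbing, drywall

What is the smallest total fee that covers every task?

The greedy cost-per-new-task heuristic would pick Farah, Yara, and Ravi for 27, but a cheaper cover exists.
Choose Ravi and Uma: together they cover painting, framing, tiling, plumbing, drywall — every task.
Total fee: 11 + 12 = 23.
No cover costs less than 23.

23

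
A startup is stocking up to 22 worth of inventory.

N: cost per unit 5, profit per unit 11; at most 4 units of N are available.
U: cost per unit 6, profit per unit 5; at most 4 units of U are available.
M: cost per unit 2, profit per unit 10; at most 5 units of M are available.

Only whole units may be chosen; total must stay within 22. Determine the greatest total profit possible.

1×N, 1×U, and 5×M: cost 21 ≤ 22, profit 1·11 + 1·5 + 5·10 = 66.
2×N and 5×M: cost 20 ≤ 22, profit 2·11 + 5·10 = 72.
Best is 72.

72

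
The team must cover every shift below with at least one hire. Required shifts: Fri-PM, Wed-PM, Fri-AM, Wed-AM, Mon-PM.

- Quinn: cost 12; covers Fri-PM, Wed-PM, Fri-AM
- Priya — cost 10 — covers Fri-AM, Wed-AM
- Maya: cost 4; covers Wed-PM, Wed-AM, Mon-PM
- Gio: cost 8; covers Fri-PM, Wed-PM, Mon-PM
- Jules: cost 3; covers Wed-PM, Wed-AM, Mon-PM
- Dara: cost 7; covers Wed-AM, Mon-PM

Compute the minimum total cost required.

Choose Quinn and Jules: together they cover Fri-PM, Wed-PM, Fri-AM, Wed-AM, Mon-PM — every shift.
Total cost: 12 + 3 = 15.
No cover costs less than 15.

15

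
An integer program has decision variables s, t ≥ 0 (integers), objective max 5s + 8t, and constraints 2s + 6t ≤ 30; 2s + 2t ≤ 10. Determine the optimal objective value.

40

(s,t)=(0,5): 2·0+6·5=30≤30, 2·0+2·5=10≤10, objective 40.
(s,t)=(1,4): 2·1+6·4=26≤30, 2·1+2·4=10≤10, objective 37.
(s,t)=(0,4): 2·0+6·4=24≤30, 2·0+2·4=8≤10, objective 32.
Maximum is 40 at (s,t)=(0,5).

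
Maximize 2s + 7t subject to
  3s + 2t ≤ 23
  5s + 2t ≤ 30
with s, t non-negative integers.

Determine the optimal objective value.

Relaxing integrality, the LP optimum is 80.50 at (s,t) = (0, 11.5), which is not an integer point.
(s,t)=(0,11): 3·0+2·11=22≤23, 5·0+2·11=22≤30, objective 77.
(s,t)=(1,10): 3·1+2·10=23≤23, 5·1+2·10=25≤30, objective 72.
No feasible integer point exceeds 77.

77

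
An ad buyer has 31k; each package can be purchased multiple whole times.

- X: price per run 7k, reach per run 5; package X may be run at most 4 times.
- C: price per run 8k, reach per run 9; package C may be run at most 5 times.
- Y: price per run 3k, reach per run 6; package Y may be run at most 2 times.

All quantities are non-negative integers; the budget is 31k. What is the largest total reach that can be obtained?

39

Y has the best ratio (6/3); taking only Y gives at most 2×6 = 12 (stopped by the supply cap of 2).
Mixing does better — 3×C and 2×Y: price 30 ≤ 31, reach 3·9 + 2·6 = 39.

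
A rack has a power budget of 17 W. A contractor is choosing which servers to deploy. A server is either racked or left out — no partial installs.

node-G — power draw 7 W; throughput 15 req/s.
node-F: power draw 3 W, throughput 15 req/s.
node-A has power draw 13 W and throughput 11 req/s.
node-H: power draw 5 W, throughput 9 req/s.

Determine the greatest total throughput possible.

node-G + node-F + node-H: power draw 7 + 3 + 5 = 15 ≤ 17, throughput 15 + 15 + 9 = 39.
node-F + node-A: power draw 3 + 13 = 16 ≤ 17, throughput 15 + 11 = 26.
node-G + node-F: power draw 7 + 3 = 10 ≤ 17, throughput 15 + 15 = 30.
Best is node-G, node-F, and node-H with total throughput 39.

39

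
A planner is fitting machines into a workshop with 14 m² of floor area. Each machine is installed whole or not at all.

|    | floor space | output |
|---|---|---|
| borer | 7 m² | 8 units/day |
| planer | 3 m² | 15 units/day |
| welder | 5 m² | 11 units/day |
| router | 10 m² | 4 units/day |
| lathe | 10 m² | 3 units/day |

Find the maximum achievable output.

26

Allowing fractional choices, the relaxed optimum would be about 32.9, but machines are indivisible.
borer + planer: floor space 7 + 3 = 10 ≤ 14, output 8 + 15 = 23.
planer + welder: floor space 3 + 5 = 8 ≤ 14, output 15 + 11 = 26.
Best is planer and welder with total output 26.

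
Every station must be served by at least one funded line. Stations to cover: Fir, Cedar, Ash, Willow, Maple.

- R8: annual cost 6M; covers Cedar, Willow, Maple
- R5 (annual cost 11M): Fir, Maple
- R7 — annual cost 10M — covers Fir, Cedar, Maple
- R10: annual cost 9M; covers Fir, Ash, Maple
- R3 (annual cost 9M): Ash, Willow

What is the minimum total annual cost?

This is an integer covering problem.
Choose R8 and R10: together they cover Fir, Cedar, Ash, Willow, Maple — every station.
Total annual cost: 6 + 9 = 15.
No cover costs less than 15.

15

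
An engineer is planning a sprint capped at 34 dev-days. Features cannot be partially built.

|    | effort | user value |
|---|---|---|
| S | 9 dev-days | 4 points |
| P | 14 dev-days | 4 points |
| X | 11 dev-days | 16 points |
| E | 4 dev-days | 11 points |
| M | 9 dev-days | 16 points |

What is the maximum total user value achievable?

47

This is a 0-1 knapsack instance.
S + X + M: effort 9 + 11 + 9 = 29 ≤ 34, user value 4 + 16 + 16 = 36.
X + E + M: effort 11 + 4 + 9 = 24 ≤ 34, user value 16 + 11 + 16 = 43.
S + X + E + M: effort 9 + 11 + 4 + 9 = 33 ≤ 34, user value 4 + 16 + 11 + 16 = 47.
Best is S, X, E, and M with total user value 47.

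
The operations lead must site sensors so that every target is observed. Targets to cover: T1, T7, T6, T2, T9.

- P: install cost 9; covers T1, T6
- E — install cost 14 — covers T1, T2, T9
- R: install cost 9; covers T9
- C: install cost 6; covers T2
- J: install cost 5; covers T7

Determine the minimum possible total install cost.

28

This is an integer covering problem.
Choose P, E, and J: together they cover T1, T7, T6, T2, T9 — every target.
Total install cost: 9 + 14 + 5 = 28.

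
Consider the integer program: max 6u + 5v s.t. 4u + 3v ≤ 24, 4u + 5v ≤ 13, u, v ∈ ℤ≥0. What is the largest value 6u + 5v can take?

18

The continuous relaxation peaks at (3.25, 0) with value 19.50; rounding to a feasible lattice point costs some objective.
(u,v)=(3,0): 4·3+3·0=12≤24, 4·3+5·0=12≤13, objective 18.
(u,v)=(2,1): 4·2+3·1=11≤24, 4·2+5·1=13≤13, objective 17.
(u,v)=(2,0): 4·2+3·0=8≤24, 4·2+5·0=8≤13, objective 12.
No feasible integer point exceeds 18.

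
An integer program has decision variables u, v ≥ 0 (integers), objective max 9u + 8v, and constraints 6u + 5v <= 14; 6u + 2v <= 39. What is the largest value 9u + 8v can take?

18

The continuous relaxation peaks at (0, 2.8) with value 22.40; rounding to a feasible lattice point costs some objective.
(u,v)=(2,0): 6·2+5·0=12≤14, 6·2+2·0=12≤39, objective 18.
(u,v)=(1,1): 6·1+5·1=11≤14, 6·1+2·1=8≤39, objective 17.
(u,v)=(0,2): 6·0+5·2=10≤14, 6·0+2·2=4≤39, objective 16.
(u,v)=(1,0): 6·1+5·0=6≤14, 6·1+2·0=6≤39, objective 9.
Maximum is 18 at (u,v)=(2,0).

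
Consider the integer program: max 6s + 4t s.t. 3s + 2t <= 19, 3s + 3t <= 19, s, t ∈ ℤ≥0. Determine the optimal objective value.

36

The continuous relaxation peaks at (6.33, 0) with value 38.00; rounding to a feasible lattice point costs some objective.
(s,t)=(6,0) is feasible, giving 36.
(s,t)=(5,1) is feasible, giving 34.
No feasible integer point exceeds 36.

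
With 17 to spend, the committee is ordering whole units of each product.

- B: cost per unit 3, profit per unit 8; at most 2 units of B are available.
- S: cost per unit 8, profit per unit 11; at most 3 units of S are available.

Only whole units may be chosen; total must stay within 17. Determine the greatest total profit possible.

27

B has the best ratio (8/3); taking only B gives at most 2×8 = 16 (stopped by the supply cap of 2).
Mixing does better — 2×B and 1×S: cost 14 ≤ 17, profit 2·8 + 1·11 = 27.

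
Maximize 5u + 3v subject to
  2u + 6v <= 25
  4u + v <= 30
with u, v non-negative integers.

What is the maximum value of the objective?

38

(u,v)=(7,1): 2·7+6·1=20≤25, 4·7+1·1=29≤30, objective 38.
(u,v)=(6,2): 2·6+6·2=24≤25, 4·6+1·2=26≤30, objective 36.
(u,v)=(7,0): 2·7+6·0=14≤25, 4·7+1·0=28≤30, objective 35.
Maximum is 38 at (u,v)=(7,1).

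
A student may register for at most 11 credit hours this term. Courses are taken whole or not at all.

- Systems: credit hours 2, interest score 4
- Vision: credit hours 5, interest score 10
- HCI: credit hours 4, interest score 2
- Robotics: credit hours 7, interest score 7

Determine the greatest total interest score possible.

Systems + Vision: credit hours 2 + 5 = 7 ≤ 11, interest score 4 + 10 = 14.
Vision + HCI: credit hours 5 + 4 = 9 ≤ 11, interest score 10 + 2 = 12.
Systems + Vision + HCI: credit hours 2 + 5 + 4 = 11 ≤ 11, interest score 4 + 10 + 2 = 16.
Best is Systems, Vision, and HCI with total interest score 16.

16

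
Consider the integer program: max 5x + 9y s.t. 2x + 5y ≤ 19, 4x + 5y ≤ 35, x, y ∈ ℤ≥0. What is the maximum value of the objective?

44

(x,y)=(7,1) is feasible, giving 44.
(x,y)=(8,0) is feasible, giving 40.
(x,y)=(6,1) is feasible, giving 39.
(x,y)=(7,0) is feasible, giving 35.
The best lattice point is (7,1), giving 44.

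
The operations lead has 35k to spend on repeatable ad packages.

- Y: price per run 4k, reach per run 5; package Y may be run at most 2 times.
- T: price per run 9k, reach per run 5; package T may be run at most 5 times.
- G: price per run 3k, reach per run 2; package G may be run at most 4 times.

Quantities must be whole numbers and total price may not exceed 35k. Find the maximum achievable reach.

26

This is a bounded integer knapsack.
Y has the best ratio (5/4); taking only Y gives at most 2×5 = 10 (stopped by the supply cap of 2).
Mixing does better — 2×Y, 2×T, and 3×G: price 35 ≤ 35, reach 2·5 + 2·5 + 3·2 = 26.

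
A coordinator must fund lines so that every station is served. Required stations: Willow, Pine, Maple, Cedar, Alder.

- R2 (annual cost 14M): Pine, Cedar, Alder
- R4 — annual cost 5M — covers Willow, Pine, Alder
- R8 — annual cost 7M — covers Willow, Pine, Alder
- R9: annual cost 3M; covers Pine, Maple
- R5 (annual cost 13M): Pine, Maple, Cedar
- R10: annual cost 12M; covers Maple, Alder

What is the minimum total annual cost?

18

The greedy cost-per-new-station heuristic would pick R9, R4, and R5 for 21, but a cheaper cover exists.
Choose R4 and R5: together they cover Willow, Pine, Maple, Cedar, Alder — every station.
Total annual cost: 5 + 13 = 18.
No cover costs less than 18.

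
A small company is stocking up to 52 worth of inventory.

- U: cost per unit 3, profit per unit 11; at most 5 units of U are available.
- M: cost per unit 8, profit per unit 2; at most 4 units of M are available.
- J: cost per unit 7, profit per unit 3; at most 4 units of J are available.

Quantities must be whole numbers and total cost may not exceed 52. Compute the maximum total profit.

69

Take 5×U, 1×M, and 4×J: cost 51 ≤ 52, profit 5·11 + 1·2 + 4·3 = 69.
U has the best ratio (11/3) and is taken to its limit of 5; remaining capacity is filled optimally with the others.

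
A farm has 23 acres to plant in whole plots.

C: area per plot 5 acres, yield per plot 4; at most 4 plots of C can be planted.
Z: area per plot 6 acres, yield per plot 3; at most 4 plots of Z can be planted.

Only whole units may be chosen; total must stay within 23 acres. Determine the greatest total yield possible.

16

4×C: area 20 ≤ 23, yield 4·4 = 16.
3×C and 1×Z: area 21 ≤ 23, yield 3·4 + 1·3 = 15.
Best is 16.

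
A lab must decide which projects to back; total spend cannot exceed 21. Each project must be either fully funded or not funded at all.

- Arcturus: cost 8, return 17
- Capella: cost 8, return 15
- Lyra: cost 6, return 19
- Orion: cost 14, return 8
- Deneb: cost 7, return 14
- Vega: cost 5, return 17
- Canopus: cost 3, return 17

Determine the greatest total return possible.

This is a 0-1 knapsack instance.
Lyra + Deneb + Vega + Canopus: cost 6 + 7 + 5 + 3 = 21 ≤ 21, return 19 + 14 + 17 + 17 = 67.
Lyra + Vega + Canopus: cost 6 + 5 + 3 = 14 ≤ 21, return 19 + 17 + 17 = 53.
Arcturus + Lyra + Canopus: cost 8 + 6 + 3 = 17 ≤ 21, return 17 + 19 + 17 = 53.
Best is Lyra, Deneb, Vega, and Canopus with total return 67.

67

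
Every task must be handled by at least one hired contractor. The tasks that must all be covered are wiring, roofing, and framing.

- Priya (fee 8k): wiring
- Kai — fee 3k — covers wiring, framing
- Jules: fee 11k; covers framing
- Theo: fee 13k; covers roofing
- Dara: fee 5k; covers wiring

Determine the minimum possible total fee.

This is a weighted set-cover instance.
Choose Kai and Theo: together they cover wiring, roofing, framing — every task.
Total fee: 3 + 13 = 16.
No cover costs less than 16.

16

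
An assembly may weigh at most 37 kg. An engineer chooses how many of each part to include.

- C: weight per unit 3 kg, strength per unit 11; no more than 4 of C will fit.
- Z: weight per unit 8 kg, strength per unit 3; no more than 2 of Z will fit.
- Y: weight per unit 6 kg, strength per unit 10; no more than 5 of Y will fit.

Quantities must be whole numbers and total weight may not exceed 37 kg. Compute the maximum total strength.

4×C and 3×Y: weight 30 ≤ 37, strength 4·11 + 3·10 = 74.
4×C and 4×Y: weight 36 ≤ 37, strength 4·11 + 4·10 = 84.
Best is 84.

84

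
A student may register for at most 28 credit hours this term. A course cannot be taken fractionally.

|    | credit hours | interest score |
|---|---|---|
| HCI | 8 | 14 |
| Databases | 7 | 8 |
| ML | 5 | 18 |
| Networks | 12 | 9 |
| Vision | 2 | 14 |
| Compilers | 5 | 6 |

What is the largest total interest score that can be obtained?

HCI + Databases + ML + Vision + Compilers: credit hours 8 + 7 + 5 + 2 + 5 = 27 ≤ 28, interest score 14 + 8 + 18 + 14 + 6 = 60.
HCI + Databases + ML + Vision: credit hours 8 + 7 + 5 + 2 = 22 ≤ 28, interest score 14 + 8 + 18 + 14 = 54.
HCI + ML + Networks + Vision: credit hours 8 + 5 + 12 + 2 = 27 ≤ 28, interest score 14 + 18 + 9 + 14 = 55.
Best is HCI, Databases, ML, Vision, and Compilers with total interest score 60.

60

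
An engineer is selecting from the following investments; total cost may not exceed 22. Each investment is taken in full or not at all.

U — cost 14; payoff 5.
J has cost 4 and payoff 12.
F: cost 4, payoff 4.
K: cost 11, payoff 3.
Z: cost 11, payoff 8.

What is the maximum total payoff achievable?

This is an integer program with binary decision variables.
J + Z: cost 4 + 11 = 15 ≤ 22, payoff 12 + 8 = 20.
U + J + F: cost 14 + 4 + 4 = 22 ≤ 22, payoff 5 + 12 + 4 = 21.
J + F + Z: cost 4 + 4 + 11 = 19 ≤ 22, payoff 12 + 4 + 8 = 24.
Best is J, F, and Z with total payoff 24.

24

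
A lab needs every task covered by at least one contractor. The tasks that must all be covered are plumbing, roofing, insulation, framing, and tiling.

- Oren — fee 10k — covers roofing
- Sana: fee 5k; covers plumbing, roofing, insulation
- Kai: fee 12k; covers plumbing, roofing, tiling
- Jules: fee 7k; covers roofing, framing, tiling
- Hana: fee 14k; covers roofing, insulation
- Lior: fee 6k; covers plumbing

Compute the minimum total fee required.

12

Choose Sana and Jules: together they cover plumbing, roofing, insulation, framing, tiling — every task.
Total fee: 5 + 7 = 12.
No cover costs less than 12.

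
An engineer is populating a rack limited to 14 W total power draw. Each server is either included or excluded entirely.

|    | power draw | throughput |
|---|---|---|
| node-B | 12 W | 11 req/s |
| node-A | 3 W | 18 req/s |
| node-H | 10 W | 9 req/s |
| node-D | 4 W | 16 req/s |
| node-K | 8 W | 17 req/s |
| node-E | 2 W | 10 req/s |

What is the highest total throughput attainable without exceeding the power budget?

45

This is an integer program with binary decision variables.
Take node-A, node-K, and node-E: power draw 3 + 8 + 2 = 13 ≤ 14, throughput 18 + 17 + 10 = 45.
No other feasible combination does better.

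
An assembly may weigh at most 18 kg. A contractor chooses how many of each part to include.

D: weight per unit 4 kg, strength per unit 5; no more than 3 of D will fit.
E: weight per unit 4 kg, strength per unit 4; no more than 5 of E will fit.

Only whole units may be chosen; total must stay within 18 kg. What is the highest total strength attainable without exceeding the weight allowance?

19

Take 3×D and 1×E: weight 16 ≤ 18, strength 3·5 + 1·4 = 19.
D has the best ratio (5/4) and is taken to its limit of 3; remaining capacity is filled optimally with the others.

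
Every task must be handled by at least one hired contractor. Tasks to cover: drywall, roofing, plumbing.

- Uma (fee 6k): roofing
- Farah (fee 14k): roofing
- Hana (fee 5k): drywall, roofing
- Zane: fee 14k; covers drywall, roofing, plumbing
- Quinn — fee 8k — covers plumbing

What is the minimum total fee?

Choose Hana and Quinn: together they cover drywall, roofing, plumbing — every task.
Total fee: 5 + 8 = 13.
No cover costs less than 13.

13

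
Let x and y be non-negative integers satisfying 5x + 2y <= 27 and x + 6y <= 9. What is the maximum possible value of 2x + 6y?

The continuous relaxation peaks at (5.14, 0.643) with value 14.14; rounding to a feasible lattice point costs some objective.
(x,y)=(3,1): 5·3+2·1=17≤27, 1·3+6·1=9≤9, objective 12.
(x,y)=(2,1): 5·2+2·1=12≤27, 1·2+6·1=8≤9, objective 10.
Maximum is 12 at (x,y)=(3,1).

12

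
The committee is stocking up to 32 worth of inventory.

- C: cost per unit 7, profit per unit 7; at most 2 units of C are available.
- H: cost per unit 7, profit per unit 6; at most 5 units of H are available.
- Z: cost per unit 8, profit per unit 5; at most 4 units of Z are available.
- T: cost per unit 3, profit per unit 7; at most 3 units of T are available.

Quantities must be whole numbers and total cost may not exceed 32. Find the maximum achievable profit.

41

2×C, 1×H, and 3×T: cost 30 ≤ 32, profit 2·7 + 1·6 + 3·7 = 41.
1×C, 2×H, and 3×T: cost 30 ≤ 32, profit 1·7 + 2·6 + 3·7 = 40.
Best is 41.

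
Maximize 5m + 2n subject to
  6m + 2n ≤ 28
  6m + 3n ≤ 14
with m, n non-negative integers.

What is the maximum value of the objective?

Relaxing integrality, the LP optimum is 11.67 at (m,n) = (2.33, 0), which is not an integer point.
(m,n)=(2,0): 6·2+2·0=12≤28, 6·2+3·0=12≤14, objective 10.
(m,n)=(1,1): 6·1+2·1=8≤28, 6·1+3·1=9≤14, objective 7.
Maximum is 10 at (m,n)=(2,0).

10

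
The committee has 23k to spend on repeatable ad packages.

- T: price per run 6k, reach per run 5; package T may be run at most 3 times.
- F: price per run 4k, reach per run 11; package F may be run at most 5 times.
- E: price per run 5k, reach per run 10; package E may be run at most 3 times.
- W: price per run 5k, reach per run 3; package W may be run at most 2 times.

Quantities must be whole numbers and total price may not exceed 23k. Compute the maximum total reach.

4×F and 1×E: price 21 ≤ 23, reach 4·11 + 1·10 = 54.
5×F: price 20 ≤ 23, reach 5·11 = 55.
Best is 55.

55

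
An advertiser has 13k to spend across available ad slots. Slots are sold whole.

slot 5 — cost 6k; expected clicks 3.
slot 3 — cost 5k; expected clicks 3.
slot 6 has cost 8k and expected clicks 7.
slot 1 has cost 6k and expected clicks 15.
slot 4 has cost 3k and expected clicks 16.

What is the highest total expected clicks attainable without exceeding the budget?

31

slot 6 + slot 4: cost 8 + 3 = 11 ≤ 13, expected clicks 7 + 16 = 23.
slot 3 + slot 4: cost 5 + 3 = 8 ≤ 13, expected clicks 3 + 16 = 19.
slot 1 + slot 4: cost 6 + 3 = 9 ≤ 13, expected clicks 15 + 16 = 31.
Best is slot 1 and slot 4 with total expected clicks 31.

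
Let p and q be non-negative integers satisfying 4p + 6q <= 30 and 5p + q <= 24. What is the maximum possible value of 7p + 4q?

36

Relaxing integrality, the LP optimum is 39.00 at (p,q) = (4.38, 2.08), which is not an integer point.
(p,q)=(4,2): 4·4+6·2=28≤30, 5·4+1·2=22≤24, objective 36.
(p,q)=(3,3): 4·3+6·3=30≤30, 5·3+1·3=18≤24, objective 33.
The best lattice point is (4,2), giving 36.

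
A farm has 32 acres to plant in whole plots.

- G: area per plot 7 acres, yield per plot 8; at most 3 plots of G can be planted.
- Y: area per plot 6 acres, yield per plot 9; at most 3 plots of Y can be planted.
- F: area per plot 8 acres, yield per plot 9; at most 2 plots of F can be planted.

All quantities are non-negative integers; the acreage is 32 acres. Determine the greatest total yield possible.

43

2×G and 3×Y: area 32 ≤ 32, yield 2·8 + 3·9 = 43.
2×Y and 2×F: area 28 ≤ 32, yield 2·9 + 2·9 = 36.
Best is 43.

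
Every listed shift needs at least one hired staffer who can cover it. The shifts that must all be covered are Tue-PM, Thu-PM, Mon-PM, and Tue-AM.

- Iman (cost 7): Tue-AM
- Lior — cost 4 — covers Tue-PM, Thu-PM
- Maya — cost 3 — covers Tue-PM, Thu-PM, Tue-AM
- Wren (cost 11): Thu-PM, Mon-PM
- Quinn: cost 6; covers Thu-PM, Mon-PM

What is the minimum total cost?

9

Choose Maya and Quinn: together they cover Tue-PM, Thu-PM, Mon-PM, Tue-AM — every shift.
Total cost: 3 + 6 = 9.
No cover costs less than 9.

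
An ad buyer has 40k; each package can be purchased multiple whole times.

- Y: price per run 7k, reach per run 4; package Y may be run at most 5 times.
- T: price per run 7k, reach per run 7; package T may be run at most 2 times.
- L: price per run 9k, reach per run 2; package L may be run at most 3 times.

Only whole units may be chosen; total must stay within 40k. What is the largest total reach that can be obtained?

26

Take 3×Y and 2×T: price 35 ≤ 40, reach 3·4 + 2·7 = 26.
T has the best ratio (7/7) and is taken to its limit of 2; remaining capacity is filled optimally with the others.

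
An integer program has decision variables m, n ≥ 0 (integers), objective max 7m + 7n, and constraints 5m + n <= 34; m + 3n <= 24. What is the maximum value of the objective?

The continuous relaxation peaks at (5.57, 6.14) with value 82.00; rounding to a feasible lattice point costs some objective.
(m,n)=(5,6): 5·5+1·6=31≤34, 1·5+3·6=23≤24, objective 77.
(m,n)=(4,6): 5·4+1·6=26≤34, 1·4+3·6=22≤24, objective 70.
(m,n)=(5,5): 5·5+1·5=30≤34, 1·5+3·5=20≤24, objective 70.
No feasible integer point exceeds 77.

77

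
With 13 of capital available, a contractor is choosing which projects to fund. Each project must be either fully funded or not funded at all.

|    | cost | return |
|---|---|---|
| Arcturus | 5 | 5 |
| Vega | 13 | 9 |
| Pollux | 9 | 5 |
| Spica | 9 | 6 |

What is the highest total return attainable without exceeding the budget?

Take Vega: cost 13 ≤ 13, return 9.
No other feasible combination does better.

9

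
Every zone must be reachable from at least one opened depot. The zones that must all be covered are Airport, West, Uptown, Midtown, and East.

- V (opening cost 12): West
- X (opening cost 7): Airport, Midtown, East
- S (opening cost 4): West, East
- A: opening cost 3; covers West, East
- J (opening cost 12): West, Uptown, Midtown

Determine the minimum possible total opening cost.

The greedy cost-per-new-zone heuristic would pick A, X, and J for 22, but a cheaper cover exists.
Choose X and J: together they cover Airport, West, Uptown, Midtown, East — every zone.
Total opening cost: 7 + 12 = 19.
No cover costs less than 19.

19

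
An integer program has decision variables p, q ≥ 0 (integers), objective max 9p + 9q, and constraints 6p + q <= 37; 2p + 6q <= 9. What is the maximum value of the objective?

36

(p,q)=(4,0): 6·4+1·0=24≤37, 2·4+6·0=8≤9, objective 36.
(p,q)=(3,0): 6·3+1·0=18≤37, 2·3+6·0=6≤9, objective 27.
The best lattice point is (4,0), giving 36.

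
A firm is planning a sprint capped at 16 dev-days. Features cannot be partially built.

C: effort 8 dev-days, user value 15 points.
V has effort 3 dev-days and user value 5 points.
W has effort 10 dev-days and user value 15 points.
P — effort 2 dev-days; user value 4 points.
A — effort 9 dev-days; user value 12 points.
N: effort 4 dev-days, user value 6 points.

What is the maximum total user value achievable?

26

C + V + N: effort 8 + 3 + 4 = 15 ≤ 16, user value 15 + 5 + 6 = 26.
C + P + N: effort 8 + 2 + 4 = 14 ≤ 16, user value 15 + 4 + 6 = 25.
W + P + N: effort 10 + 2 + 4 = 16 ≤ 16, user value 15 + 4 + 6 = 25.
Best is C, V, and N with total user value 26.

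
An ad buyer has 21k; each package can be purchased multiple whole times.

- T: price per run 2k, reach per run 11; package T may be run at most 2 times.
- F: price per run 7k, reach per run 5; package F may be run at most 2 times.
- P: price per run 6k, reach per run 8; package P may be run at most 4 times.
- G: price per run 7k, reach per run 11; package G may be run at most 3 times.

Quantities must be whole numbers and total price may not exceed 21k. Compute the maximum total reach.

This is a bounded integer knapsack.
2×T, 1×P, and 1×G: price 17 ≤ 21, reach 2·11 + 1·8 + 1·11 = 41.
2×T and 2×G: price 18 ≤ 21, reach 2·11 + 2·11 = 44.
Best is 44.

44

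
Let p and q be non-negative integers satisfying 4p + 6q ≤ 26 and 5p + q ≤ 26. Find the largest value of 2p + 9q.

36

Relaxing integrality, the LP optimum is 39.00 at (p,q) = (0, 4.33), which is not an integer point.
(p,q)=(0,4): 4·0+6·4=24≤26, 5·0+1·4=4≤26, objective 36.
(p,q)=(1,3): 4·1+6·3=22≤26, 5·1+1·3=8≤26, objective 29.
(p,q)=(0,3): 4·0+6·3=18≤26, 5·0+1·3=3≤26, objective 27.
No feasible integer point exceeds 36.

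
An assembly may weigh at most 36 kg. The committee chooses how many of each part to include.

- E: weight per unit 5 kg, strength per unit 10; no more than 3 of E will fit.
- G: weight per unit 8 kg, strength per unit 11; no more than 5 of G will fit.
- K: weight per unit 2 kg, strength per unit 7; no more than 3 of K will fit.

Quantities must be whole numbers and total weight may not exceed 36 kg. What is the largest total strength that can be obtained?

3×E, 2×G, and 2×K: weight 35 ≤ 36, strength 3·10 + 2·11 + 2·7 = 66.
1×E, 3×G, and 3×K: weight 35 ≤ 36, strength 1·10 + 3·11 + 3·7 = 64.
Best is 66.

66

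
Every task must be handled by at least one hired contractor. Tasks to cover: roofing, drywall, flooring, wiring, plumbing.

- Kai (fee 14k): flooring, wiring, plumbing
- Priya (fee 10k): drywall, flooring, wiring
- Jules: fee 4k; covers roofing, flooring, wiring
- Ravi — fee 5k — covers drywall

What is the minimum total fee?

23

Choose Kai, Jules, and Ravi: together they cover roofing, drywall, flooring, wiring, plumbing — every task.
Total fee: 14 + 4 + 5 = 23.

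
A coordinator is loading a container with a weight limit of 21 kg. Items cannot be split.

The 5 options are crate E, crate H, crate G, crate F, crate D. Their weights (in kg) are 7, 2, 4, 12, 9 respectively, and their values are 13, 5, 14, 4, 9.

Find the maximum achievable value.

36

Treat it as a binary knapsack problem.
crate H + crate G + crate D: weight 2 + 4 + 9 = 15 ≤ 21, value 5 + 14 + 9 = 28.
crate E + crate G + crate D: weight 7 + 4 + 9 = 20 ≤ 21, value 13 + 14 + 9 = 36.
crate E + crate H + crate G: weight 7 + 2 + 4 = 13 ≤ 21, value 13 + 5 + 14 = 32.
Best is crate E, crate G, and crate D with total value 36.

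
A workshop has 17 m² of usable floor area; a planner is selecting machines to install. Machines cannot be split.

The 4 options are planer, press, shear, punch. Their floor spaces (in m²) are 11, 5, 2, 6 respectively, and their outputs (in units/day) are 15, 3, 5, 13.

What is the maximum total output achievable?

28

Take planer and punch: floor space 11 + 6 = 17 ≤ 17, output 15 + 13 = 28.
No other feasible combination does better.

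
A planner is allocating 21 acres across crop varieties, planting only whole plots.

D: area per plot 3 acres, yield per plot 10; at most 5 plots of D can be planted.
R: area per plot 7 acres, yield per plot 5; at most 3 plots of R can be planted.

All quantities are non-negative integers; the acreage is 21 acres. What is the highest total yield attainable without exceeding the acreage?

This is a bounded integer knapsack.
D has the best ratio (10/3); taking only D gives at most 5×10 = 50 (stopped by the supply cap of 5).
Optimal: 5×D: area 15 ≤ 21, yield 5·10 = 50.

50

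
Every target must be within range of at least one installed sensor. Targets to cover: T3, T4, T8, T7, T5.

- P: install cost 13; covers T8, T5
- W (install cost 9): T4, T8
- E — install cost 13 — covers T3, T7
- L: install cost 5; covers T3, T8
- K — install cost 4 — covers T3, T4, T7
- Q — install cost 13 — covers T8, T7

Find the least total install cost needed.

17

The greedy cost-per-new-target heuristic would pick K, L, and P for 22, but a cheaper cover exists.
Choose P and K: together they cover T3, T4, T8, T7, T5 — every target.
Total install cost: 13 + 4 = 17.
No cover costs less than 17.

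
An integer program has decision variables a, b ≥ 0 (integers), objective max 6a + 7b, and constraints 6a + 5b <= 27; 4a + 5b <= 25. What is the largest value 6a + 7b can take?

(a,b)=(0,5): 6·0+5·5=25≤27, 4·0+5·5=25≤25, objective 35.
(a,b)=(1,4): 6·1+5·4=26≤27, 4·1+5·4=24≤25, objective 34.
(a,b)=(2,3): 6·2+5·3=27≤27, 4·2+5·3=23≤25, objective 33.
No feasible integer point exceeds 35.

35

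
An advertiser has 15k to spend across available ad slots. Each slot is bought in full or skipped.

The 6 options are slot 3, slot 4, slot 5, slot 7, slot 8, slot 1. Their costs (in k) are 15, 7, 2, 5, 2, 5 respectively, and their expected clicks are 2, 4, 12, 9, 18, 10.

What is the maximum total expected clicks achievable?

Allowing fractional choices, the relaxed optimum would be about 49.6, but ad slots are indivisible.
slot 5 + slot 8 + slot 1: cost 2 + 2 + 5 = 9 ≤ 15, expected clicks 12 + 18 + 10 = 40.
slot 5 + slot 7 + slot 8 + slot 1: cost 2 + 5 + 2 + 5 = 14 ≤ 15, expected clicks 12 + 9 + 18 + 10 = 49.
Best is slot 5, slot 7, slot 8, and slot 1 with total expected clicks 49.

49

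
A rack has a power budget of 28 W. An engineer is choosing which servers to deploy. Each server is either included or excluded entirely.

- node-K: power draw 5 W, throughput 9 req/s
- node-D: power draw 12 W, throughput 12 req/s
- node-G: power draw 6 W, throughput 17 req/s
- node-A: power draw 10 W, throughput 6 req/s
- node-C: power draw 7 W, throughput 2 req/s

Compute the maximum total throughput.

Allowing fractional choices, the relaxed optimum would be about 41.0, but servers are indivisible.
node-K + node-G + node-A + node-C: power draw 5 + 6 + 10 + 7 = 28 ≤ 28, throughput 9 + 17 + 6 + 2 = 34.
node-D + node-G + node-A: power draw 12 + 6 + 10 = 28 ≤ 28, throughput 12 + 17 + 6 = 35.
node-K + node-D + node-G: power draw 5 + 12 + 6 = 23 ≤ 28, throughput 9 + 12 + 17 = 38.
Best is node-K, node-D, and node-G with total throughput 38.

38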